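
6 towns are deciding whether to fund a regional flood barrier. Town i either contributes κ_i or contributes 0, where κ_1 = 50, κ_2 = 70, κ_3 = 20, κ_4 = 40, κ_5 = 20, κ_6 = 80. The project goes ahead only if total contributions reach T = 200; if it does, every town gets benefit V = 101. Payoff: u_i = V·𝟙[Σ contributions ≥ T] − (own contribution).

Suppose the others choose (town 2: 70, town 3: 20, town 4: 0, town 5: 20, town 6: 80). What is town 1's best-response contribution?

Others' total = 190. Contributing 50 brings total to 240 ≥ 200: gain V − κ_1 = 51.
Best response: 50.

50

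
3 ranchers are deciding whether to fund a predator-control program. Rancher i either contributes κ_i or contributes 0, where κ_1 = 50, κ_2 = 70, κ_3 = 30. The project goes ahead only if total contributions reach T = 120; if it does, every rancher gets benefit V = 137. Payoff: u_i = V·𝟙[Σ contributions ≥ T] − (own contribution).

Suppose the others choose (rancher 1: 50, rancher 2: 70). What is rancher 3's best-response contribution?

Others' total = 120 ≥ 120; contributing adds cost 30 for no extra benefit.
Best response: 0.

0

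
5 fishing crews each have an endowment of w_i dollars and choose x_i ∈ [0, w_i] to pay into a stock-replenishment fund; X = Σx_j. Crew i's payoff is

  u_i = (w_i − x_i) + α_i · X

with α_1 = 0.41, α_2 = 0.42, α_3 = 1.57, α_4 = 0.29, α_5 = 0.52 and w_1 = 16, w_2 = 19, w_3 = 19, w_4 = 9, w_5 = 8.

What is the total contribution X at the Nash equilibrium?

∂u_i/∂x_i = α_i − 1, so crew i contributes w_i if α_i > 1, else 0.
α_i > 1 for i ∈ {3}; NE contributions (0, 0, 19, 0, 0), X = 19.

19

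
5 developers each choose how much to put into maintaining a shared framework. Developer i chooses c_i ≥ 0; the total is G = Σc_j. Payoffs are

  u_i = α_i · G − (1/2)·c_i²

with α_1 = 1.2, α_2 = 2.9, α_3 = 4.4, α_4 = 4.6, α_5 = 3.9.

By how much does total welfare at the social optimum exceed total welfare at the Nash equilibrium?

466.29

Developer i's FOC: ∂u_i/∂c_i = α_i − c_i = 0, so c_i* = α_i.
NE contributions = (1.2, 2.9, 4.4, 4.6, 3.9); G = 17.
W^NE = (Σα)·G − ½Σα_i² = 17² − ½·65.58 = 256.21.
Planner sets c_i = Σα_j = 17 for every i, so G^SO = 5·17 = 85.
W^SO = (Σα)·G^SO − ½·5·(Σα)² = (5/2)·17² = 722.5.
Deadweight loss = W^SO − W^NE = 466.29.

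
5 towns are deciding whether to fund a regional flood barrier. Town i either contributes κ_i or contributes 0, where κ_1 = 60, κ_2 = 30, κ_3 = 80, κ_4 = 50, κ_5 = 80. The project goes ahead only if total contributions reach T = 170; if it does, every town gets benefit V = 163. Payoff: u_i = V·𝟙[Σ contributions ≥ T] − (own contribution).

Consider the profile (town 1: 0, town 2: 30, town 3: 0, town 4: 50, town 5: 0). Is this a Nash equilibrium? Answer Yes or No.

No

Total = 80 < 170: not provided.
Town 1 (pledges 0, payoff 0): pledging 60 → total 140, payoff -60. No gain.
Town 2 (pledges 30, payoff -30): dropping to 0 → total 50, payoff 0. Profitable deviation.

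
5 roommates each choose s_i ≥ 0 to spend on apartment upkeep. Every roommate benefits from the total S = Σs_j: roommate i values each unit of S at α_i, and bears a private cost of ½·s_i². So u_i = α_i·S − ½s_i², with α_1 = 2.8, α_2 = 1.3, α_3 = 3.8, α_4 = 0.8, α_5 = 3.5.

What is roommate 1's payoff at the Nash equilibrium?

Roommate i's FOC: ∂u_i/∂s_i = α_i − s_i = 0, so s_i* = α_i.
NE contributions = (2.8, 1.3, 3.8, 0.8, 3.5); S = 12.2.
u_1 = α_1·S − ½·(s_1)² = 2.8·12.2 − ½·2.8² = 30.24.

30.24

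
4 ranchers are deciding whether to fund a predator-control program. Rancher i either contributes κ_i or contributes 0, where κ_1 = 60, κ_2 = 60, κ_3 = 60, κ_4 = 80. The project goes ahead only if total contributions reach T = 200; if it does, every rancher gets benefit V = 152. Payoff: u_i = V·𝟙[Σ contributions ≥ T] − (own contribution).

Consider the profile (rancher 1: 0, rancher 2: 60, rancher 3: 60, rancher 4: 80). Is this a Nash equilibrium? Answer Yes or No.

Total = 200 ≥ 200: provided.
Rancher 1 (pledges 0, payoff 152): pledging 60 → total 260, payoff 92. No gain.
Rancher 2 (pledges 60, payoff 92): dropping to 0 → total 140, payoff 0. No gain.
Rancher 3 (pledges 60, payoff 92): dropping to 0 → total 140, payoff 0. No gain.
Rancher 4 (pledges 80, payoff 72): dropping to 0 → total 120, payoff 0. No gain.

Yes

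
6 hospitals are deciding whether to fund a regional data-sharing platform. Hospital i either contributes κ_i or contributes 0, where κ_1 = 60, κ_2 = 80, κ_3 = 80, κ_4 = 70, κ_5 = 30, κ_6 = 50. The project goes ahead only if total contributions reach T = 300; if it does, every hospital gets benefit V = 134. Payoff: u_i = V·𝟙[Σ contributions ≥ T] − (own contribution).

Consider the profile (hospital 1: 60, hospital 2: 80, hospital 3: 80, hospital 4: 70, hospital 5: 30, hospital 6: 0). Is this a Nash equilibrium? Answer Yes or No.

Yes

Total = 320 ≥ 300: provided.
Hospital 1 (pledges 60, payoff 74): dropping to 0 → total 260, payoff 0. No gain.
Hospital 2 (pledges 80, payoff 54): dropping to 0 → total 240, payoff 0. No gain.
Hospital 3 (pledges 80, payoff 54): dropping to 0 → total 240, payoff 0. No gain.
Hospital 4 (pledges 70, payoff 64): dropping to 0 → total 250, payoff 0. No gain.
Hospital 5 (pledges 30, payoff 104): dropping to 0 → total 290, payoff 0. No gain.
Hospital 6 (pledges 0, payoff 134): pledging 50 → total 370, payoff 84. No gain.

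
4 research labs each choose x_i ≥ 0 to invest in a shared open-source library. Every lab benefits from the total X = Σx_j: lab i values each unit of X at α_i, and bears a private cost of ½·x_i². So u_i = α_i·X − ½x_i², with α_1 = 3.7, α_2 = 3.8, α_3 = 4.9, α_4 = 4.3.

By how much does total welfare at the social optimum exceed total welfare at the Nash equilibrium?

Lab i's FOC: ∂u_i/∂x_i = α_i − x_i = 0, so x_i* = α_i.
NE contributions = (3.7, 3.8, 4.9, 4.3); X = 16.7.
W^NE = (Σα)·X − ½Σα_i² = 16.7² − ½·70.63 = 243.575.
Planner sets x_i = Σα_j = 16.7 for every i, so X^SO = 4·16.7 = 66.8.
W^SO = (Σα)·X^SO − ½·4·(Σα)² = (4/2)·16.7² = 557.78.
Deadweight loss = W^SO − W^NE = 314.205.

314.205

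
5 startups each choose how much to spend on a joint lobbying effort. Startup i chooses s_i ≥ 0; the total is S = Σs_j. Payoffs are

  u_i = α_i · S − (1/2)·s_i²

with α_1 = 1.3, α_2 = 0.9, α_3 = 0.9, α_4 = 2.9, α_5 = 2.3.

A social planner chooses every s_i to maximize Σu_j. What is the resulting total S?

Planner FOC: ∂(Σu_j)/∂s_i = (Σα_j) − s_i = 0, so s_i^SO = Σα_j = 8.3 for every i; S^SO = 41.5.

41.5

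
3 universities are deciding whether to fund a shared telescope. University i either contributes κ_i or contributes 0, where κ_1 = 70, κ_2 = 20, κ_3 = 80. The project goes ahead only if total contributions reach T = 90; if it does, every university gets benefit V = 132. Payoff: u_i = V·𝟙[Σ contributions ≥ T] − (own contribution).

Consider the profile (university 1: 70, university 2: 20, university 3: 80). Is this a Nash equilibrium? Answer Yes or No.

Total = 170 ≥ 90: provided.
University 1 (pledges 70, payoff 62): dropping to 0 → total 100, payoff 132. Profitable deviation.

No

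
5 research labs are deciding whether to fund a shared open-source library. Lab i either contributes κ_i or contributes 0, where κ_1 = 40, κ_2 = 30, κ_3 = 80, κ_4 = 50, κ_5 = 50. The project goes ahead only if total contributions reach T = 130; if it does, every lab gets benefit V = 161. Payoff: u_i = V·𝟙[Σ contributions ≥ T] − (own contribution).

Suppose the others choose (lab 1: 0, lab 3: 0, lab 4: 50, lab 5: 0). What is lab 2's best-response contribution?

Others' total = 50. Even contributing 30 gives 80 < 130: no benefit either way.
Best response: 0.

0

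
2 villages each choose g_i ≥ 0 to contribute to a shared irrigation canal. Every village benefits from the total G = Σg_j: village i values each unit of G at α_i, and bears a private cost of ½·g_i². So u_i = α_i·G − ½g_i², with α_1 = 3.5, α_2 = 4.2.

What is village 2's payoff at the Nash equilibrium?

23.52

Village i's FOC: ∂u_i/∂g_i = α_i − g_i = 0, so g_i* = α_i.
NE contributions = (3.5, 4.2); G = 7.7.
u_2 = α_2·G − ½·(g_2)² = 4.2·7.7 − ½·4.2² = 23.52.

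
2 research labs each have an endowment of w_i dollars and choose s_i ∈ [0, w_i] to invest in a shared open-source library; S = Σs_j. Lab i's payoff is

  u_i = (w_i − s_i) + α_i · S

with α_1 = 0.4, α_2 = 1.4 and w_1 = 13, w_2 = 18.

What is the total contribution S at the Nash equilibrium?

18

∂u_i/∂s_i = α_i − 1, so lab i contributes w_i if α_i > 1, else 0.
α_i > 1 for i ∈ {2}; NE contributions (0, 18), S = 18.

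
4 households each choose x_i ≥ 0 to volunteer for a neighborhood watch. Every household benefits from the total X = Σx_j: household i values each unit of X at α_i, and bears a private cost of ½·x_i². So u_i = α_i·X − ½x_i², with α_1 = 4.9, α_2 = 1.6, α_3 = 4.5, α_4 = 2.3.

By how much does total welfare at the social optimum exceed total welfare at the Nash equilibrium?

202.945

Household i's FOC: ∂u_i/∂x_i = α_i − x_i = 0, so x_i* = α_i.
NE contributions = (4.9, 1.6, 4.5, 2.3); X = 13.3.
W^NE = (Σα)·X − ½Σα_i² = 13.3² − ½·52.11 = 150.835.
Planner sets x_i = Σα_j = 13.3 for every i, so X^SO = 4·13.3 = 53.2.
W^SO = (Σα)·X^SO − ½·4·(Σα)² = (4/2)·13.3² = 353.78.
Deadweight loss = W^SO − W^NE = 202.945.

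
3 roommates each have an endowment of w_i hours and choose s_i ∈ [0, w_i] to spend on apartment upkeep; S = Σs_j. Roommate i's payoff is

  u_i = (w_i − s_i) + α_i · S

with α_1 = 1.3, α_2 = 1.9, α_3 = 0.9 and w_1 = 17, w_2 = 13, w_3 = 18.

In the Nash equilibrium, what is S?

∂u_i/∂s_i = α_i − 1, so roommate i contributes w_i if α_i > 1, else 0.
α_i > 1 for i ∈ {1, 2}; NE contributions (17, 13, 0), S = 30.

30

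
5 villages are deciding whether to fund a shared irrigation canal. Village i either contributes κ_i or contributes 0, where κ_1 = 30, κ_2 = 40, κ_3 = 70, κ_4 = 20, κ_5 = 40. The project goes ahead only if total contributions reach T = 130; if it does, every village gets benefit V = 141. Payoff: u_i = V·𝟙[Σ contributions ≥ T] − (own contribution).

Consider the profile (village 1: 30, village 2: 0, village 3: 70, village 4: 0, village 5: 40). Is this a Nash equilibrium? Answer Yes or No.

Yes

Total = 140 ≥ 130: provided.
Village 1 (pledges 30, payoff 111): dropping to 0 → total 110, payoff 0. No gain.
Village 2 (pledges 0, payoff 141): pledging 40 → total 180, payoff 101. No gain.
Village 3 (pledges 70, payoff 71): dropping to 0 → total 70, payoff 0. No gain.
Village 4 (pledges 0, payoff 141): pledging 20 → total 160, payoff 121. No gain.
Village 5 (pledges 40, payoff 101): dropping to 0 → total 100, payoff 0. No gain.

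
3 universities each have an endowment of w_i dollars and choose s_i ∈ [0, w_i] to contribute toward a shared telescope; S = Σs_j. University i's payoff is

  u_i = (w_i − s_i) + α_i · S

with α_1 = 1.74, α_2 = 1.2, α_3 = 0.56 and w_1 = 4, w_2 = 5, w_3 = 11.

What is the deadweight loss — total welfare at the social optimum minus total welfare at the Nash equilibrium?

∂u_i/∂s_i = α_i − 1, so university i contributes w_i if α_i > 1, else 0.
α_i > 1 for i ∈ {1, 2}; NE contributions (4, 5, 0), S = 9.
W^NE = Σw_i − S^NE + (Σα_i)·S^NE = 20 + 2.5·9 = 42.5.
Planner: ∂(Σu_j)/∂s_i = Σα_j − 1 = 2.5 > 0, so everyone contributes w_i; S^SO = 20, W^SO = 20 + 2.5·20 = 70.
Deadweight loss = 27.5.

27.5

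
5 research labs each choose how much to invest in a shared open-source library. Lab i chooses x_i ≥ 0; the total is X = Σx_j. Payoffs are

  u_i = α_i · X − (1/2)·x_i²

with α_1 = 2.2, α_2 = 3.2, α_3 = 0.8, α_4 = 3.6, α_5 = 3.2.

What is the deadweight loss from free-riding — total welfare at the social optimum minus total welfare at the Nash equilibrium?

272.96

Lab i's FOC: ∂u_i/∂x_i = α_i − x_i = 0, so x_i* = α_i.
NE contributions = (2.2, 3.2, 0.8, 3.6, 3.2); X = 13.
W^NE = (Σα)·X − ½Σα_i² = 13² − ½·38.92 = 149.54.
Planner sets x_i = Σα_j = 13 for every i, so X^SO = 5·13 = 65.
W^SO = (Σα)·X^SO − ½·5·(Σα)² = (5/2)·13² = 422.5.
Deadweight loss = W^SO − W^NE = 272.96.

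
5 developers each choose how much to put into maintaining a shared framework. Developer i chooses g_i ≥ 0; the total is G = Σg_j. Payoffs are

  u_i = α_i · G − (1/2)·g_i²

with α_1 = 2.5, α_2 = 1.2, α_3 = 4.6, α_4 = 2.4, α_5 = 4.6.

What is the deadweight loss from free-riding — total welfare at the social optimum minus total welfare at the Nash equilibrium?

Developer i's FOC: ∂u_i/∂g_i = α_i − g_i = 0, so g_i* = α_i.
NE contributions = (2.5, 1.2, 4.6, 2.4, 4.6); G = 15.3.
W^NE = (Σα)·G − ½Σα_i² = 15.3² − ½·55.77 = 206.205.
Planner sets g_i = Σα_j = 15.3 for every i, so G^SO = 5·15.3 = 76.5.
W^SO = (Σα)·G^SO − ½·5·(Σα)² = (5/2)·15.3² = 585.225.
Deadweight loss = W^SO − W^NE = 379.02.

379.02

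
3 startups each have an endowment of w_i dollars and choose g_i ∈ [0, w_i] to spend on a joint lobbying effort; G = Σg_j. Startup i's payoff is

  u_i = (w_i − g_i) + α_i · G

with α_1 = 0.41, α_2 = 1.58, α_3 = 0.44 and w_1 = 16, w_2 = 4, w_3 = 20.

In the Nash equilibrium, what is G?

∂u_i/∂g_i = α_i − 1, so startup i contributes w_i if α_i > 1, else 0.
α_i > 1 for i ∈ {2}; NE contributions (0, 4, 0), G = 4.

4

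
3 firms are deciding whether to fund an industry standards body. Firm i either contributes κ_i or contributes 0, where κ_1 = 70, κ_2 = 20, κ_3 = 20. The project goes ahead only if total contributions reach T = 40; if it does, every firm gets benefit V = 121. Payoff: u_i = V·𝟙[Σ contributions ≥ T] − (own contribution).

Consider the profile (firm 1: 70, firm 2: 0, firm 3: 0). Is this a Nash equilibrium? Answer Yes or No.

Yes

Total = 70 ≥ 40: provided.
Firm 1 (pledges 70, payoff 51): dropping to 0 → total 0, payoff 0. No gain.
Firm 2 (pledges 0, payoff 121): pledging 20 → total 90, payoff 101. No gain.
Firm 3 (pledges 0, payoff 121): pledging 20 → total 90, payoff 101. No gain.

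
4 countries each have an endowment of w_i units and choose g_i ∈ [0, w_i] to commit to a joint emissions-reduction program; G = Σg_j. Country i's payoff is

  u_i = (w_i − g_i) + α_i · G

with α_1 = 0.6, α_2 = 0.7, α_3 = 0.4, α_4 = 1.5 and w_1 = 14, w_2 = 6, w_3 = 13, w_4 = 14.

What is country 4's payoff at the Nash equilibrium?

21

∂u_i/∂g_i = α_i − 1, so country i contributes w_i if α_i > 1, else 0.
α_i > 1 for i ∈ {4}; NE contributions (0, 0, 0, 14), G = 14.
u_4 = (14 − 14) + 1.5·14 = 21.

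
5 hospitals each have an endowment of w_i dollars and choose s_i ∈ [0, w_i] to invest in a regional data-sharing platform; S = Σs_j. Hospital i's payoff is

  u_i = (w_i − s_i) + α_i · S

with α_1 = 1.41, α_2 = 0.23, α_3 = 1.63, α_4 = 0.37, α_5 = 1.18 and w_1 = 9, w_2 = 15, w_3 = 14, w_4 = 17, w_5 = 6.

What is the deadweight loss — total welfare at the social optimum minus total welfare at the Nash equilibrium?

122.24

∂u_i/∂s_i = α_i − 1, so hospital i contributes w_i if α_i > 1, else 0.
α_i > 1 for i ∈ {1, 3, 5}; NE contributions (9, 0, 14, 0, 6), S = 29.
W^NE = Σw_i − S^NE + (Σα_i)·S^NE = 61 + 3.82·29 = 171.78.
Planner: ∂(Σu_j)/∂s_i = Σα_j − 1 = 3.82 > 0, so everyone contributes w_i; S^SO = 61, W^SO = 61 + 3.82·61 = 294.02.
Deadweight loss = 122.24.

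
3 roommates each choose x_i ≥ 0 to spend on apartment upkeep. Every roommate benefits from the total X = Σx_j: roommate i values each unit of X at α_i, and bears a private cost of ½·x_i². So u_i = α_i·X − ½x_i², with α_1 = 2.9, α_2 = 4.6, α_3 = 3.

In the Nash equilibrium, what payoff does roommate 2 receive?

Roommate i's FOC: ∂u_i/∂x_i = α_i − x_i = 0, so x_i* = α_i.
NE contributions = (2.9, 4.6, 3); X = 10.5.
u_2 = α_2·X − ½·(x_2)² = 4.6·10.5 − ½·4.6² = 37.72.

37.72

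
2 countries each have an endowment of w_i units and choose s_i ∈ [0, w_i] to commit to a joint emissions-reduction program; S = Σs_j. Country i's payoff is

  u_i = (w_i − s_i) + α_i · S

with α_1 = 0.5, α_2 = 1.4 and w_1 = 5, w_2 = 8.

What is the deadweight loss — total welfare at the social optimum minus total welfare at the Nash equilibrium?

∂u_i/∂s_i = α_i − 1, so country i contributes w_i if α_i > 1, else 0.
α_i > 1 for i ∈ {2}; NE contributions (0, 8), S = 8.
W^NE = Σw_i − S^NE + (Σα_i)·S^NE = 13 + 0.9·8 = 20.2.
Planner: ∂(Σu_j)/∂s_i = Σα_j − 1 = 0.9 > 0, so everyone contributes w_i; S^SO = 13, W^SO = 13 + 0.9·13 = 24.7.
Deadweight loss = 4.5.

4.5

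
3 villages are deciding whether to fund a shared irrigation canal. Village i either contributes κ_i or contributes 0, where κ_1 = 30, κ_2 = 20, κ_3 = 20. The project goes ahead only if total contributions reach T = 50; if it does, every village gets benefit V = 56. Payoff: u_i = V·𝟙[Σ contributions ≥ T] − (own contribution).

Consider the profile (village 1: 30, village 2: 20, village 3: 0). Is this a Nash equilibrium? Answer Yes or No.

Yes

Total = 50 ≥ 50: provided.
Village 1 (pledges 30, payoff 26): dropping to 0 → total 20, payoff 0. No gain.
Village 2 (pledges 20, payoff 36): dropping to 0 → total 30, payoff 0. No gain.
Village 3 (pledges 0, payoff 56): pledging 20 → total 70, payoff 36. No gain.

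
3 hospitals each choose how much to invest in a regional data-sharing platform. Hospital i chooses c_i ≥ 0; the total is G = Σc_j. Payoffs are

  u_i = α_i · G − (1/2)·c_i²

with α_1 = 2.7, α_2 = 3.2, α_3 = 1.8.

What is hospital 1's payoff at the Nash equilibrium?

17.145

Hospital i's FOC: ∂u_i/∂c_i = α_i − c_i = 0, so c_i* = α_i.
NE contributions = (2.7, 3.2, 1.8); G = 7.7.
u_1 = α_1·G − ½·(c_1)² = 2.7·7.7 − ½·2.7² = 17.145.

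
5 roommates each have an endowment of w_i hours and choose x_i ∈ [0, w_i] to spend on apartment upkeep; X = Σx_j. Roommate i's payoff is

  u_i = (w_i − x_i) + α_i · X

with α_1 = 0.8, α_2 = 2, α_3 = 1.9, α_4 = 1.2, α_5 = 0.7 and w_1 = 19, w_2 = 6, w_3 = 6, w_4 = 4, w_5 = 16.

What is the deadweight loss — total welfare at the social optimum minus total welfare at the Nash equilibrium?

196

∂u_i/∂x_i = α_i − 1, so roommate i contributes w_i if α_i > 1, else 0.
α_i > 1 for i ∈ {2, 3, 4}; NE contributions (0, 6, 6, 4, 0), X = 16.
W^NE = Σw_i − X^NE + (Σα_i)·X^NE = 51 + 5.6·16 = 140.6.
Planner: ∂(Σu_j)/∂x_i = Σα_j − 1 = 5.6 > 0, so everyone contributes w_i; X^SO = 51, W^SO = 51 + 5.6·51 = 336.6.
Deadweight loss = 196.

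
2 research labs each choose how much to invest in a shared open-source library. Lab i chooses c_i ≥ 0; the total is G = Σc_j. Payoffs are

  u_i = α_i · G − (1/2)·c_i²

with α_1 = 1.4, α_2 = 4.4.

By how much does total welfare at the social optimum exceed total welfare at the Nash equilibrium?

10.66

Lab i's FOC: ∂u_i/∂c_i = α_i − c_i = 0, so c_i* = α_i.
NE contributions = (1.4, 4.4); G = 5.8.
W^NE = (Σα)·G − ½Σα_i² = 5.8² − ½·21.32 = 22.98.
Planner sets c_i = Σα_j = 5.8 for every i, so G^SO = 2·5.8 = 11.6.
W^SO = (Σα)·G^SO − ½·2·(Σα)² = (2/2)·5.8² = 33.64.
Deadweight loss = W^SO − W^NE = 10.66.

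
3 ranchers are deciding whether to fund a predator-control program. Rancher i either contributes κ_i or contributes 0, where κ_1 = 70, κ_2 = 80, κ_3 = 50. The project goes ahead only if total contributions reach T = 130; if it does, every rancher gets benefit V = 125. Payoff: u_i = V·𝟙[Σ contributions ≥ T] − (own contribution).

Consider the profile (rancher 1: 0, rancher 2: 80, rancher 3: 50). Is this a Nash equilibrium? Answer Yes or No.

Total = 130 ≥ 130: provided.
Rancher 1 (pledges 0, payoff 125): pledging 70 → total 200, payoff 55. No gain.
Rancher 2 (pledges 80, payoff 45): dropping to 0 → total 50, payoff 0. No gain.
Rancher 3 (pledges 50, payoff 75): dropping to 0 → total 80, payoff 0. No gain.

Yes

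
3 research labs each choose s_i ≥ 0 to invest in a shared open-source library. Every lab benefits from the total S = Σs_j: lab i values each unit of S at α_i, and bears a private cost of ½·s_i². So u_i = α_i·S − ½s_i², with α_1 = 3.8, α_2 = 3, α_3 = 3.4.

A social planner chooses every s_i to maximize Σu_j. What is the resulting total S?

Planner FOC: ∂(Σu_j)/∂s_i = (Σα_j) − s_i = 0, so s_i^SO = Σα_j = 10.2 for every i; S^SO = 30.6.

30.6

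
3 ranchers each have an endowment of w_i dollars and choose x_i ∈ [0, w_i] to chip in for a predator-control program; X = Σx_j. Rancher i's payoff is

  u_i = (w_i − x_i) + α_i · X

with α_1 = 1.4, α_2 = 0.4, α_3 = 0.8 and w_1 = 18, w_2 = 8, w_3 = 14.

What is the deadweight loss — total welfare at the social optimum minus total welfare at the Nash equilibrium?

35.2

∂u_i/∂x_i = α_i − 1, so rancher i contributes w_i if α_i > 1, else 0.
α_i > 1 for i ∈ {1}; NE contributions (18, 0, 0), X = 18.
W^NE = Σw_i − X^NE + (Σα_i)·X^NE = 40 + 1.6·18 = 68.8.
Planner: ∂(Σu_j)/∂x_i = Σα_j − 1 = 1.6 > 0, so everyone contributes w_i; X^SO = 40, W^SO = 40 + 1.6·40 = 104.
Deadweight loss = 35.2.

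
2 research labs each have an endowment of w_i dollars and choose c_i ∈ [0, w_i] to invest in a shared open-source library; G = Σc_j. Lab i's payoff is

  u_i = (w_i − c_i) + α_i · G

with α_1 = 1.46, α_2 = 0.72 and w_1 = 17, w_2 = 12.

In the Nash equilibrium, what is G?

17

∂u_i/∂c_i = α_i − 1, so lab i contributes w_i if α_i > 1, else 0.
α_i > 1 for i ∈ {1}; NE contributions (17, 0), G = 17.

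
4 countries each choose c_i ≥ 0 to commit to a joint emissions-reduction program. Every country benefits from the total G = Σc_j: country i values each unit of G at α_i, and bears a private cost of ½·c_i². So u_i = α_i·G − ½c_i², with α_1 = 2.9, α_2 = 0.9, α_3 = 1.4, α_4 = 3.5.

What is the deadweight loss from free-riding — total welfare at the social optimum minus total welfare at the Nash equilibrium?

Country i's FOC: ∂u_i/∂c_i = α_i − c_i = 0, so c_i* = α_i.
NE contributions = (2.9, 0.9, 1.4, 3.5); G = 8.7.
W^NE = (Σα)·G − ½Σα_i² = 8.7² − ½·23.43 = 63.975.
Planner sets c_i = Σα_j = 8.7 for every i, so G^SO = 4·8.7 = 34.8.
W^SO = (Σα)·G^SO − ½·4·(Σα)² = (4/2)·8.7² = 151.38.
Deadweight loss = W^SO − W^NE = 87.405.

87.405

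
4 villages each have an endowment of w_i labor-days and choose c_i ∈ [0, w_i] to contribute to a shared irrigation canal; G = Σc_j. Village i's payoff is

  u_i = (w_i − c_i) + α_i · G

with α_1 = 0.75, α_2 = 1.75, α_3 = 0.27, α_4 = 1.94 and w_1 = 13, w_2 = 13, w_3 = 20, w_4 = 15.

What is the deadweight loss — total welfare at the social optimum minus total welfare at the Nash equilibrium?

∂u_i/∂c_i = α_i − 1, so village i contributes w_i if α_i > 1, else 0.
α_i > 1 for i ∈ {2, 4}; NE contributions (0, 13, 0, 15), G = 28.
W^NE = Σw_i − G^NE + (Σα_i)·G^NE = 61 + 3.71·28 = 164.88.
Planner: ∂(Σu_j)/∂c_i = Σα_j − 1 = 3.71 > 0, so everyone contributes w_i; G^SO = 61, W^SO = 61 + 3.71·61 = 287.31.
Deadweight loss = 122.43.

122.43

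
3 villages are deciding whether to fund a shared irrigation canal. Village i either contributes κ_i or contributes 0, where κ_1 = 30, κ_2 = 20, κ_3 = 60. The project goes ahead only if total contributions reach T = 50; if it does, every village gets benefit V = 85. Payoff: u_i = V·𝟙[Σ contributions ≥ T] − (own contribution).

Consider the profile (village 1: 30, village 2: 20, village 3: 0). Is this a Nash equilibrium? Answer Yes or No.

Total = 50 ≥ 50: provided.
Village 1 (pledges 30, payoff 55): dropping to 0 → total 20, payoff 0. No gain.
Village 2 (pledges 20, payoff 65): dropping to 0 → total 30, payoff 0. No gain.
Village 3 (pledges 0, payoff 85): pledging 60 → total 110, payoff 25. No gain.

Yes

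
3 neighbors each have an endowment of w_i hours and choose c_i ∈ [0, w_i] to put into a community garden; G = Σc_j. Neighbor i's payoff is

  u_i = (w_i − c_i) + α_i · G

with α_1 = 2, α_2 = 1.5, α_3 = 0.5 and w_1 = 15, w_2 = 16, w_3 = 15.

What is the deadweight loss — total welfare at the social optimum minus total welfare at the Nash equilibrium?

∂u_i/∂c_i = α_i − 1, so neighbor i contributes w_i if α_i > 1, else 0.
α_i > 1 for i ∈ {1, 2}; NE contributions (15, 16, 0), G = 31.
W^NE = Σw_i − G^NE + (Σα_i)·G^NE = 46 + 3·31 = 139.
Planner: ∂(Σu_j)/∂c_i = Σα_j − 1 = 3 > 0, so everyone contributes w_i; G^SO = 46, W^SO = 46 + 3·46 = 184.
Deadweight loss = 45.

45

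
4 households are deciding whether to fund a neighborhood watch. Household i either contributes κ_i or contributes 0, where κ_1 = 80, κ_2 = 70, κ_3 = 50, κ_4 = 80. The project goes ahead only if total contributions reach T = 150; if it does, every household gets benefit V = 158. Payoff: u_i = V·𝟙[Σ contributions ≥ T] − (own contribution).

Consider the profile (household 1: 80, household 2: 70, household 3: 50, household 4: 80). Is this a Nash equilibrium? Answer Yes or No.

Total = 280 ≥ 150: provided.
Household 1 (pledges 80, payoff 78): dropping to 0 → total 200, payoff 158. Profitable deviation.

No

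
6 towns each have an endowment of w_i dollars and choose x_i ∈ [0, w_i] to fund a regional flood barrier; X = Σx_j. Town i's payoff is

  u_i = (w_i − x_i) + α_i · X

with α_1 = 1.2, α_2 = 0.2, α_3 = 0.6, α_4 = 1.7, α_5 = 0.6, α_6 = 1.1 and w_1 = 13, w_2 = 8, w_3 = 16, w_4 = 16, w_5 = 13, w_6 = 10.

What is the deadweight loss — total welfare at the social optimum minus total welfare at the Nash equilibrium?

162.8

∂u_i/∂x_i = α_i − 1, so town i contributes w_i if α_i > 1, else 0.
α_i > 1 for i ∈ {1, 4, 6}; NE contributions (13, 0, 0, 16, 0, 10), X = 39.
W^NE = Σw_i − X^NE + (Σα_i)·X^NE = 76 + 4.4·39 = 247.6.
Planner: ∂(Σu_j)/∂x_i = Σα_j − 1 = 4.4 > 0, so everyone contributes w_i; X^SO = 76, W^SO = 76 + 4.4·76 = 410.4.
Deadweight loss = 162.8.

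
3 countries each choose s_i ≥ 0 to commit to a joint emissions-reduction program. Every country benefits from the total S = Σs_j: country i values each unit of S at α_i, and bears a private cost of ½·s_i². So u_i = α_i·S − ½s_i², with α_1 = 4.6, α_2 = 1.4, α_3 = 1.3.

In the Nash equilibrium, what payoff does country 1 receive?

23

Country i's FOC: ∂u_i/∂s_i = α_i − s_i = 0, so s_i* = α_i.
NE contributions = (4.6, 1.4, 1.3); S = 7.3.
u_1 = α_1·S − ½·(s_1)² = 4.6·7.3 − ½·4.6² = 23.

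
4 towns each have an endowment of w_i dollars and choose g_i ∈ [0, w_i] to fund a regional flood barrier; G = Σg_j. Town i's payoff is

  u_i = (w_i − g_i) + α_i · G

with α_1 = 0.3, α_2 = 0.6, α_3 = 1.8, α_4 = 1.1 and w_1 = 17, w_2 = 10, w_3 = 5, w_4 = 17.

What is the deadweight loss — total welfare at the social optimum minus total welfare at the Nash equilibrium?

∂u_i/∂g_i = α_i − 1, so town i contributes w_i if α_i > 1, else 0.
α_i > 1 for i ∈ {3, 4}; NE contributions (0, 0, 5, 17), G = 22.
W^NE = Σw_i − G^NE + (Σα_i)·G^NE = 49 + 2.8·22 = 110.6.
Planner: ∂(Σu_j)/∂g_i = Σα_j − 1 = 2.8 > 0, so everyone contributes w_i; G^SO = 49, W^SO = 49 + 2.8·49 = 186.2.
Deadweight loss = 75.6.

75.6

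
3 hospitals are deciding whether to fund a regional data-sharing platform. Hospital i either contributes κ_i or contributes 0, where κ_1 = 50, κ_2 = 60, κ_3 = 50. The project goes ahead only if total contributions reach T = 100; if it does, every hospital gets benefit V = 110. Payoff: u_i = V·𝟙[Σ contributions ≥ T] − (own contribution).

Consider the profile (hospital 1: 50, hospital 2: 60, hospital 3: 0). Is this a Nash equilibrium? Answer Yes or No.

Total = 110 ≥ 100: provided.
Hospital 1 (pledges 50, payoff 60): dropping to 0 → total 60, payoff 0. No gain.
Hospital 2 (pledges 60, payoff 50): dropping to 0 → total 50, payoff 0. No gain.
Hospital 3 (pledges 0, payoff 110): pledging 50 → total 160, payoff 60. No gain.

Yes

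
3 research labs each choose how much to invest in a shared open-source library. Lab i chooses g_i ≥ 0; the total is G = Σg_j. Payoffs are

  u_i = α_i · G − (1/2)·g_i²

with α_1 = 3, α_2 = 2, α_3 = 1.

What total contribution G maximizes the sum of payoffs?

18

Planner FOC: ∂(Σu_j)/∂g_i = (Σα_j) − g_i = 0, so g_i^SO = Σα_j = 6 for every i; G^SO = 18.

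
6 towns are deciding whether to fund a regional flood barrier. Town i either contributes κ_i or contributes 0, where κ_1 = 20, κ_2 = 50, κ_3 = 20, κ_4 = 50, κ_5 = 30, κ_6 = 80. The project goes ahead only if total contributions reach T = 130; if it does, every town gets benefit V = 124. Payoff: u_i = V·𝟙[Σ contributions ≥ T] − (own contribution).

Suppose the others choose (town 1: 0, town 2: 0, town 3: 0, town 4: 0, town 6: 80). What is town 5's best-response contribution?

0

Others' total = 80. Even contributing 30 gives 110 < 130: no benefit either way.
Best response: 0.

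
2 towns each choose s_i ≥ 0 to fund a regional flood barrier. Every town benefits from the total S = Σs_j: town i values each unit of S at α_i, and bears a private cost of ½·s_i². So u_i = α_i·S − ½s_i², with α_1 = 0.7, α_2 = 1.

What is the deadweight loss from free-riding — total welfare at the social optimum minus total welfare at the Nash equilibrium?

0.745

Town i's FOC: ∂u_i/∂s_i = α_i − s_i = 0, so s_i* = α_i.
NE contributions = (0.7, 1); S = 1.7.
W^NE = (Σα)·S − ½Σα_i² = 1.7² − ½·1.49 = 2.145.
Planner sets s_i = Σα_j = 1.7 for every i, so S^SO = 2·1.7 = 3.4.
W^SO = (Σα)·S^SO − ½·2·(Σα)² = (2/2)·1.7² = 2.89.
Deadweight loss = W^SO − W^NE = 0.745.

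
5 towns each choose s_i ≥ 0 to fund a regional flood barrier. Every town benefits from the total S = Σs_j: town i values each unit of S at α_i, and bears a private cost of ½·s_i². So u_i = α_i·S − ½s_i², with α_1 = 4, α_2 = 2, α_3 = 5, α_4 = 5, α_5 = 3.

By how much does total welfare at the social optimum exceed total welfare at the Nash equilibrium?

Town i's FOC: ∂u_i/∂s_i = α_i − s_i = 0, so s_i* = α_i.
NE contributions = (4, 2, 5, 5, 3); S = 19.
W^NE = (Σα)·S − ½Σα_i² = 19² − ½·79 = 321.5.
Planner sets s_i = Σα_j = 19 for every i, so S^SO = 5·19 = 95.
W^SO = (Σα)·S^SO − ½·5·(Σα)² = (5/2)·19² = 902.5.
Deadweight loss = W^SO − W^NE = 581.

581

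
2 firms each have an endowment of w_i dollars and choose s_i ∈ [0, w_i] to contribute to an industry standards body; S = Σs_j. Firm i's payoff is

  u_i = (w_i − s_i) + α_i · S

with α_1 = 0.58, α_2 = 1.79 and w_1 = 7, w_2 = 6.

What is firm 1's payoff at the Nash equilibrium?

10.48

∂u_i/∂s_i = α_i − 1, so firm i contributes w_i if α_i > 1, else 0.
α_i > 1 for i ∈ {2}; NE contributions (0, 6), S = 6.
u_1 = (7 − 0) + 0.58·6 = 10.48.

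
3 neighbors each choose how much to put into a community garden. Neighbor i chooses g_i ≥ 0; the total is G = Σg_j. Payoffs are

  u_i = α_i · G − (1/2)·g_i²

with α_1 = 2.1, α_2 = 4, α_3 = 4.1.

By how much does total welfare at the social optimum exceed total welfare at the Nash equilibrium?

70.63

Neighbor i's FOC: ∂u_i/∂g_i = α_i − g_i = 0, so g_i* = α_i.
NE contributions = (2.1, 4, 4.1); G = 10.2.
W^NE = (Σα)·G − ½Σα_i² = 10.2² − ½·37.22 = 85.43.
Planner sets g_i = Σα_j = 10.2 for every i, so G^SO = 3·10.2 = 30.6.
W^SO = (Σα)·G^SO − ½·3·(Σα)² = (3/2)·10.2² = 156.06.
Deadweight loss = W^SO − W^NE = 70.63.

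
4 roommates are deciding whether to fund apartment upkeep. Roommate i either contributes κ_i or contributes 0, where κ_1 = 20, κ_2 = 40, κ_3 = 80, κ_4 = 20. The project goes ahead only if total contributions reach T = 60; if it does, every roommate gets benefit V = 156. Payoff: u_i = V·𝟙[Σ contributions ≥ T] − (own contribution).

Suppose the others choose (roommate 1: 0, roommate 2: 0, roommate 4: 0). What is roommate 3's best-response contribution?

Others' total = 0. Contributing 80 brings total to 80 ≥ 60: gain V − κ_3 = 76.
Best response: 80.

80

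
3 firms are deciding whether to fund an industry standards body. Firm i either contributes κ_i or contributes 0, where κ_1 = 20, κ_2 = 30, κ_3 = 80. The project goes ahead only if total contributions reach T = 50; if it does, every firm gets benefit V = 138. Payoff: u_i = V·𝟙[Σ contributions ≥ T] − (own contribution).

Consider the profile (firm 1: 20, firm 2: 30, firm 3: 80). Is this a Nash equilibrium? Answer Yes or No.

No

Total = 130 ≥ 50: provided.
Firm 1 (pledges 20, payoff 118): dropping to 0 → total 110, payoff 138. Profitable deviation.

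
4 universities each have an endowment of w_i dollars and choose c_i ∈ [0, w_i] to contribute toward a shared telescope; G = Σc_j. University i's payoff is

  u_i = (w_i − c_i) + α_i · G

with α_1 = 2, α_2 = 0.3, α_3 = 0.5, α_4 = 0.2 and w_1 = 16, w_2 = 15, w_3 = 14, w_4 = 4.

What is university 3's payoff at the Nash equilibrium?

22

∂u_i/∂c_i = α_i − 1, so university i contributes w_i if α_i > 1, else 0.
α_i > 1 for i ∈ {1}; NE contributions (16, 0, 0, 0), G = 16.
u_3 = (14 − 0) + 0.5·16 = 22.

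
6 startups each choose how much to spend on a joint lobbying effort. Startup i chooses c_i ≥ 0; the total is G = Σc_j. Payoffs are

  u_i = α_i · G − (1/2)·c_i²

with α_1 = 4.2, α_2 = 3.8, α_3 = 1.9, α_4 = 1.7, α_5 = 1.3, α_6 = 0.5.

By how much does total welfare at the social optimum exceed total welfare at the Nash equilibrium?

Startup i's FOC: ∂u_i/∂c_i = α_i − c_i = 0, so c_i* = α_i.
NE contributions = (4.2, 3.8, 1.9, 1.7, 1.3, 0.5); G = 13.4.
W^NE = (Σα)·G − ½Σα_i² = 13.4² − ½·40.52 = 159.3.
Planner sets c_i = Σα_j = 13.4 for every i, so G^SO = 6·13.4 = 80.4.
W^SO = (Σα)·G^SO − ½·6·(Σα)² = (6/2)·13.4² = 538.68.
Deadweight loss = W^SO − W^NE = 379.38.

379.38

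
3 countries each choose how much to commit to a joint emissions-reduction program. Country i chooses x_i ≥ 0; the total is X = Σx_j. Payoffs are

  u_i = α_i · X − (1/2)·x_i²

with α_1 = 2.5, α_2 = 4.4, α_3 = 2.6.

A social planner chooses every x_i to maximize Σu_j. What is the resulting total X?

28.5

Planner FOC: ∂(Σu_j)/∂x_i = (Σα_j) − x_i = 0, so x_i^SO = Σα_j = 9.5 for every i; X^SO = 28.5.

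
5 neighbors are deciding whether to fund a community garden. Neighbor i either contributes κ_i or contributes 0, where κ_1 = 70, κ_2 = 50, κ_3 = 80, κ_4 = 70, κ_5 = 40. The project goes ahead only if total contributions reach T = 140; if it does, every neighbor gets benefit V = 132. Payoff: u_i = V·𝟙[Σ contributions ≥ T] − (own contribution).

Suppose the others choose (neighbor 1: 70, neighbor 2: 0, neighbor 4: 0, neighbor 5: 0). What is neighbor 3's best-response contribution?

Others' total = 70. Contributing 80 brings total to 150 ≥ 140: gain V − κ_3 = 52.
Best response: 80.

80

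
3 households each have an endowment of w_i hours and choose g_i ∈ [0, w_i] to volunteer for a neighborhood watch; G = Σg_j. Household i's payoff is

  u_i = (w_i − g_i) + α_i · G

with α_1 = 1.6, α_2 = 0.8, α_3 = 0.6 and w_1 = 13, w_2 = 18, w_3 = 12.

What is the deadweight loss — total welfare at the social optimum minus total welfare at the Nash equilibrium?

60

∂u_i/∂g_i = α_i − 1, so household i contributes w_i if α_i > 1, else 0.
α_i > 1 for i ∈ {1}; NE contributions (13, 0, 0), G = 13.
W^NE = Σw_i − G^NE + (Σα_i)·G^NE = 43 + 2·13 = 69.
Planner: ∂(Σu_j)/∂g_i = Σα_j − 1 = 2 > 0, so everyone contributes w_i; G^SO = 43, W^SO = 43 + 2·43 = 129.
Deadweight loss = 60.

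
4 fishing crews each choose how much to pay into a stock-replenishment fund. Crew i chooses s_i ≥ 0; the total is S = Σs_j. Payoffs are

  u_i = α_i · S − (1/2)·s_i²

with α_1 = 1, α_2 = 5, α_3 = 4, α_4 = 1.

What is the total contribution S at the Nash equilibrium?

11

Crew i's FOC: ∂u_i/∂s_i = α_i − s_i = 0, so s_i* = α_i.
NE contributions = (1, 5, 4, 1); S = 11.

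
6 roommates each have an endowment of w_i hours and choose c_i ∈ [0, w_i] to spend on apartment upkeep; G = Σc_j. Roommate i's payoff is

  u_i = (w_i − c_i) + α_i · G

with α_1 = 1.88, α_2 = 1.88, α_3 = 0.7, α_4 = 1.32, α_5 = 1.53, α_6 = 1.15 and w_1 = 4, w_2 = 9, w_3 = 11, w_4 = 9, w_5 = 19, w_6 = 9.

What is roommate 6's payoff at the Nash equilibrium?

57.5

∂u_i/∂c_i = α_i − 1, so roommate i contributes w_i if α_i > 1, else 0.
α_i > 1 for i ∈ {1, 2, 4, 5, 6}; NE contributions (4, 9, 0, 9, 19, 9), G = 50.
u_6 = (9 − 9) + 1.15·50 = 57.5.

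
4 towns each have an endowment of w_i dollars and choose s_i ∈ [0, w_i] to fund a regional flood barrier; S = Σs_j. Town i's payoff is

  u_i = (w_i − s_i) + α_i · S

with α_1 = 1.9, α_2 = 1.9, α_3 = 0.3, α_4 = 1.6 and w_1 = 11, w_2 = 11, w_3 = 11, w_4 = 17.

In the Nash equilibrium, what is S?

∂u_i/∂s_i = α_i − 1, so town i contributes w_i if α_i > 1, else 0.
α_i > 1 for i ∈ {1, 2, 4}; NE contributions (11, 11, 0, 17), S = 39.

39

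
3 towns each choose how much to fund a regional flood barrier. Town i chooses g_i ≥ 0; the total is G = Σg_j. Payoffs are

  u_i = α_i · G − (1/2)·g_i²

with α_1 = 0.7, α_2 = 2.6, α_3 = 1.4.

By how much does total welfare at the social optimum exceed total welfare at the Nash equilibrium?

15.65

Town i's FOC: ∂u_i/∂g_i = α_i − g_i = 0, so g_i* = α_i.
NE contributions = (0.7, 2.6, 1.4); G = 4.7.
W^NE = (Σα)·G − ½Σα_i² = 4.7² − ½·9.21 = 17.485.
Planner sets g_i = Σα_j = 4.7 for every i, so G^SO = 3·4.7 = 14.1.
W^SO = (Σα)·G^SO − ½·3·(Σα)² = (3/2)·4.7² = 33.135.
Deadweight loss = W^SO − W^NE = 15.65.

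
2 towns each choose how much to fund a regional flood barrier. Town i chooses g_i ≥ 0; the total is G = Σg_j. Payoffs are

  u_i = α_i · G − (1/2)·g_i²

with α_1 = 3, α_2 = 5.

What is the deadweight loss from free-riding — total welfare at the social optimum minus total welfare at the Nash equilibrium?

Town i's FOC: ∂u_i/∂g_i = α_i − g_i = 0, so g_i* = α_i.
NE contributions = (3, 5); G = 8.
W^NE = (Σα)·G − ½Σα_i² = 8² − ½·34 = 47.
Planner sets g_i = Σα_j = 8 for every i, so G^SO = 2·8 = 16.
W^SO = (Σα)·G^SO − ½·2·(Σα)² = (2/2)·8² = 64.
Deadweight loss = W^SO − W^NE = 17.

17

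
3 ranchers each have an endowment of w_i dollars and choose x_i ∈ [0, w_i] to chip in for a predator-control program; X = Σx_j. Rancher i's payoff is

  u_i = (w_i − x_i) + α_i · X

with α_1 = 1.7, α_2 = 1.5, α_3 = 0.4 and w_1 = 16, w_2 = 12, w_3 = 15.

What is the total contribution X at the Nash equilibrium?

∂u_i/∂x_i = α_i − 1, so rancher i contributes w_i if α_i > 1, else 0.
α_i > 1 for i ∈ {1, 2}; NE contributions (16, 12, 0), X = 28.

28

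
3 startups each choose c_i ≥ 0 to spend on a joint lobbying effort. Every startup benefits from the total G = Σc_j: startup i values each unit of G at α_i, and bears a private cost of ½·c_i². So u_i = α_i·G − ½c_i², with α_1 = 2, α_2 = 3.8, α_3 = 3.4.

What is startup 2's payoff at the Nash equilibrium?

Startup i's FOC: ∂u_i/∂c_i = α_i − c_i = 0, so c_i* = α_i.
NE contributions = (2, 3.8, 3.4); G = 9.2.
u_2 = α_2·G − ½·(c_2)² = 3.8·9.2 − ½·3.8² = 27.74.

27.74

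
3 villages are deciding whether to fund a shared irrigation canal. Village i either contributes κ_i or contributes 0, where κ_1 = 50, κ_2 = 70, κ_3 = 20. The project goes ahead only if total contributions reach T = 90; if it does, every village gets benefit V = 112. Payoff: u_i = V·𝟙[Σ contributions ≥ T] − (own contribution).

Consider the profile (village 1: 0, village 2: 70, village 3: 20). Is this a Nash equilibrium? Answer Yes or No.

Total = 90 ≥ 90: provided.
Village 1 (pledges 0, payoff 112): pledging 50 → total 140, payoff 62. No gain.
Village 2 (pledges 70, payoff 42): dropping to 0 → total 20, payoff 0. No gain.
Village 3 (pledges 20, payoff 92): dropping to 0 → total 70, payoff 0. No gain.

Yes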